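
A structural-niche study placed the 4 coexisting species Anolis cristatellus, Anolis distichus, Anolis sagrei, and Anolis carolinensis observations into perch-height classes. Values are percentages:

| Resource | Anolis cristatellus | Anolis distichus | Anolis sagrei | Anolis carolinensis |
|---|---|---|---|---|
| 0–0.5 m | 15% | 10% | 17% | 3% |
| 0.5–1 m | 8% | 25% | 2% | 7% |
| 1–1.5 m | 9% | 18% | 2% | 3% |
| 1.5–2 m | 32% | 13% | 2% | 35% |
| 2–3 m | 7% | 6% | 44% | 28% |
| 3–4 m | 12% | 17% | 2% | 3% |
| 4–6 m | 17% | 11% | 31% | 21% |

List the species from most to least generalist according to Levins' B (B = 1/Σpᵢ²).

Convert percentages to proportions (divide by 100).
Σp_crisᵢ² = 0.15² + 0.08² + 0.09² + 0.32² + 0.07² + 0.12² + 0.17² = 0.0225 + 0.0064 + 0.0081 + 0.1024 + 0.0049 + 0.0144 + 0.0289 = 0.1876
B_cris = 1 / 0.1876 = 5.3305
Σp_distᵢ² = 0.10² + 0.25² + 0.18² + 0.13² + 0.06² + 0.17² + 0.11² = 0.0100 + 0.0625 + 0.0324 + 0.0169 + 0.0036 + 0.0289 + 0.0121 = 0.1664
B_dist = 1 / 0.1664 = 6.0096
Σp_sagrᵢ² = 0.17² + 0.02² + 0.02² + 0.02² + 0.44² + 0.02² + 0.31² = 0.0289 + 0.0004 + 0.0004 + 0.0004 + 0.1936 + 0.0004 + 0.0961 = 0.3202
B_sagr = 1 / 0.3202 = 3.1230
Σp_caroᵢ² = 0.03² + 0.07² + 0.03² + 0.35² + 0.28² + 0.03² + 0.21² = 0.0009 + 0.0049 + 0.0009 + 0.1225 + 0.0784 + 0.0009 + 0.0441 = 0.2526
B_caro = 1 / 0.2526 = 3.9588
Ranking by B (broadest → narrowest): Anolis distichus (6.01) > Anolis cristatellus (5.33) > Anolis carolinensis (3.96) > Anolis sagrei (3.12)

Anolis distichus > Anolis cristatellus > Anolis carolinensis > Anolis sagrei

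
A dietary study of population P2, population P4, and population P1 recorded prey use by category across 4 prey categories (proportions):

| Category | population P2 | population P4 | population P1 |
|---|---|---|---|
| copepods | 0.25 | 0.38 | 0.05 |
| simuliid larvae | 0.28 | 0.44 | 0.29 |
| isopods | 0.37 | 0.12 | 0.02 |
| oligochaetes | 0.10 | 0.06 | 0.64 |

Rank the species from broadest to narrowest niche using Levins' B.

Σp_P2ᵢ² = 0.25² + 0.28² + 0.37² + 0.10² = 0.0625 + 0.0784 + 0.1369 + 0.0100 = 0.2878
B_P2 = 1 / 0.2878 = 3.4746
Σp_P4ᵢ² = 0.38² + 0.44² + 0.12² + 0.06² = 0.1444 + 0.1936 + 0.0144 + 0.0036 = 0.3560
B_P4 = 1 / 0.3560 = 2.8090
Σp_P1ᵢ² = 0.05² + 0.29² + 0.02² + 0.64² = 0.0025 + 0.0841 + 0.0004 + 0.4096 = 0.4966
B_P1 = 1 / 0.4966 = 2.0137
Ranking by B (broadest → narrowest): population P2 (3.47) > population P4 (2.81) > population P1 (2.01)

population P2 > population P4 > population P1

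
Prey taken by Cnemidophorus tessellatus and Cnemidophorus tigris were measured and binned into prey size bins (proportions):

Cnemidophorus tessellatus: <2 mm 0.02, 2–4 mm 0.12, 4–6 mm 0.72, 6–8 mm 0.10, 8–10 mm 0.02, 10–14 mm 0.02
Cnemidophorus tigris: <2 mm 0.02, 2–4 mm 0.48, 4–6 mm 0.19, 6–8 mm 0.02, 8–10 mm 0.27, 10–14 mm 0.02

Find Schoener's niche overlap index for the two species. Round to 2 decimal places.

0.39

Σ|p₁ᵢ − p₂ᵢ| = 0.00 + 0.36 + 0.53 + 0.08 + 0.25 + 0.00 = 1.22
D = 1 − ½ × 1.22 = 1 − 0.610 = 0.3900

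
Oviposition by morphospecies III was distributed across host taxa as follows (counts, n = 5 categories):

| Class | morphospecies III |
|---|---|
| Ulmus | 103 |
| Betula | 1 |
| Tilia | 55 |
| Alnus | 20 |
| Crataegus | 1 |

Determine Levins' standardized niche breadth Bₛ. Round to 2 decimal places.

0.33

Proportions for morphospecies III (n=180): 103/180=0.5722, 1/180=0.0056, 55/180=0.3056, 20/180=0.1111, 1/180=0.0056
Σpᵢ² = 0.5722² + 0.0056² + 0.3056² + 0.1111² + 0.0056² = 0.327413 + 0.000031 + 0.093391 + 0.012343 + 0.000031 = 0.433209
B = 1 / 0.433209 = 2.3084
Bₛ = (B − 1)/(n − 1) = (2.3084 − 1)/(5 − 1) = 1.3084/4 = 0.3271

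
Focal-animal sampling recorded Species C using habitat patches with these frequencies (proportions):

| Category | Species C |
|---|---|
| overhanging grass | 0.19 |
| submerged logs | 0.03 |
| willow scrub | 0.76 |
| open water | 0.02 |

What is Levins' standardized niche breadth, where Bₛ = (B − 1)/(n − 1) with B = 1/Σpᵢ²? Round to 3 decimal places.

0.209

Σpᵢ² = 0.19² + 0.03² + 0.76² + 0.02² = 0.0361 + 0.0009 + 0.5776 + 0.0004 = 0.6150
B = 1 / 0.6150 = 1.62602
Bₛ = (B − 1)/(n − 1) = (1.62602 − 1)/(4 − 1) = 0.62602/3 = 0.20867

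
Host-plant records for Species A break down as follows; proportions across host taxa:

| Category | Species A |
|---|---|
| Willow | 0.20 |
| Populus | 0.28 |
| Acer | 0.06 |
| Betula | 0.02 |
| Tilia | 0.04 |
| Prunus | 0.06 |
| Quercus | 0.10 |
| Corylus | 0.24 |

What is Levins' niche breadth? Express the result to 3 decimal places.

Σpᵢ² = 0.20² + 0.28² + 0.06² + 0.02² + 0.04² + 0.06² + 0.10² + 0.24² = 0.0400 + 0.0784 + 0.0036 + 0.0004 + 0.0016 + 0.0036 + 0.0100 + 0.0576 = 0.1952
B = 1 / 0.1952 = 5.12295

5.123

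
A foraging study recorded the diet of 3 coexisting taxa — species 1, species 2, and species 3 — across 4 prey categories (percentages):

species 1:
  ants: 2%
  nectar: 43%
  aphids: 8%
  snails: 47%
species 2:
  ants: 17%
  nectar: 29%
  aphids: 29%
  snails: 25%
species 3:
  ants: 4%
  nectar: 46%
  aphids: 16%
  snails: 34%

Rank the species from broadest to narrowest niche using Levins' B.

Convert percentages to proportions (divide by 100).
Σp_1ᵢ² = 0.02² + 0.43² + 0.08² + 0.47² = 0.0004 + 0.1849 + 0.0064 + 0.2209 = 0.4126
B_1 = 1 / 0.4126 = 2.4237
Σp_2ᵢ² = 0.17² + 0.29² + 0.29² + 0.25² = 0.0289 + 0.0841 + 0.0841 + 0.0625 = 0.2596
B_2 = 1 / 0.2596 = 3.8521
Σp_3ᵢ² = 0.04² + 0.46² + 0.16² + 0.34² = 0.0016 + 0.2116 + 0.0256 + 0.1156 = 0.3544
B_3 = 1 / 0.3544 = 2.8217
Ranking by B (broadest → narrowest): species 2 (3.85) > species 3 (2.82) > species 1 (2.42)

species 2 > species 3 > species 1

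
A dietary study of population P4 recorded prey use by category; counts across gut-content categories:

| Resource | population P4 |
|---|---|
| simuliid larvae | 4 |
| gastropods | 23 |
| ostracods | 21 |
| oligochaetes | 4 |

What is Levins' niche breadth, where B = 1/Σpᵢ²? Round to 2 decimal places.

2.70

Proportions for population P4 (n=52): 4/52=0.0769, 23/52=0.4423, 21/52=0.4038, 4/52=0.0769
Σpᵢ² = 0.0769² + 0.4423² + 0.4038² + 0.0769² = 0.005914 + 0.195629 + 0.163054 + 0.005914 = 0.370511
B = 1 / 0.370511 = 2.6990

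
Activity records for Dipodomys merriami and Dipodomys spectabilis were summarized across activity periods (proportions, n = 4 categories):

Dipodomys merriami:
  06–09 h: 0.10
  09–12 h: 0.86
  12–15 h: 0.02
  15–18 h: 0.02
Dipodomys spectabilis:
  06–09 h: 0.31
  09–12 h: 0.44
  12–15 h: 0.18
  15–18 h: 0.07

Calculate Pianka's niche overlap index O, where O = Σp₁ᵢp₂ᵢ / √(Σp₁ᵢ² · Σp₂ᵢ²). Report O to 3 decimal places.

0.837

Σ p₁ᵢp₂ᵢ = 0.0310 + 0.3784 + 0.0036 + 0.0014 = 0.4144
Σp_1ᵢ² = 0.10² + 0.86² + 0.02² + 0.02² = 0.0100 + 0.7396 + 0.0004 + 0.0004 = 0.7504
Σp_2ᵢ² = 0.31² + 0.44² + 0.18² + 0.07² = 0.0961 + 0.1936 + 0.0324 + 0.0049 = 0.3270
O = 0.4144 / √(0.7504 × 0.3270) = 0.4144 / 0.495359 = 0.83656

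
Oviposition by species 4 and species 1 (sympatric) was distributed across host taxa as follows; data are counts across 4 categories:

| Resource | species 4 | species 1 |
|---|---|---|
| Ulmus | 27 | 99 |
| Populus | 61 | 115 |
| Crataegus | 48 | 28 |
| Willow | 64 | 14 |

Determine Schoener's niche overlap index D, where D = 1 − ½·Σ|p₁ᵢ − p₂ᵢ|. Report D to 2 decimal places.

Proportions for species 4 (n=200): 27/200=0.1350, 61/200=0.3050, 48/200=0.2400, 64/200=0.3200
Proportions for species 1 (n=256): 99/256=0.3867, 115/256=0.4492, 28/256=0.1094, 14/256=0.0547
Σ|p₁ᵢ − p₂ᵢ| = 0.2517 + 0.1442 + 0.1306 + 0.2653 = 0.7918
D = 1 − ½ × 0.7918 = 1 − 0.39590 = 0.60410

0.60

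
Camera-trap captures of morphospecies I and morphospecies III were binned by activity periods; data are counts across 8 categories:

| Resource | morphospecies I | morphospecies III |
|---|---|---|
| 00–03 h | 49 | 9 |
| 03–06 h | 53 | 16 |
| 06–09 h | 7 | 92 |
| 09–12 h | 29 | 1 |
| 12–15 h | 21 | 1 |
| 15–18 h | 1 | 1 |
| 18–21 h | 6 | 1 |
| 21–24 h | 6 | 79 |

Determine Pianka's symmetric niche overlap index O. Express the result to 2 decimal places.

Proportions for morphospecies I (n=172): 49/172=0.2849, 53/172=0.3081, 7/172=0.0407, 29/172=0.1686, 21/172=0.1221, 1/172=0.0058, 6/172=0.0349, 6/172=0.0349
Proportions for morphospecies III (n=200): 9/200=0.0450, 16/200=0.0800, 92/200=0.4600, 1/200=0.0050, 1/200=0.0050, 1/200=0.0050, 1/200=0.0050, 79/200=0.3950
Σ p₁ᵢp₂ᵢ = 0.012821 + 0.024648 + 0.018722 + 0.000843 + 0.000611 + 0.000029 + 0.000175 + 0.013786 = 0.071635
Σp_1ᵢ² = 0.2849² + 0.3081² + 0.0407² + 0.1686² + 0.1221² + 0.0058² + 0.0349² + 0.0349² = 0.081168 + 0.094926 + 0.001656 + 0.028426 + 0.014908 + 0.000034 + 0.001218 + 0.001218 = 0.223554
Σp_2ᵢ² = 0.0450² + 0.0800² + 0.4600² + 0.0050² + 0.0050² + 0.0050² + 0.0050² + 0.3950² = 0.002025 + 0.006400 + 0.211600 + 0.000025 + 0.000025 + 0.000025 + 0.000025 + 0.156025 = 0.376150
O = 0.071635 / √(0.223554 × 0.376150) = 0.071635 / 0.2899825 = 0.2470

0.25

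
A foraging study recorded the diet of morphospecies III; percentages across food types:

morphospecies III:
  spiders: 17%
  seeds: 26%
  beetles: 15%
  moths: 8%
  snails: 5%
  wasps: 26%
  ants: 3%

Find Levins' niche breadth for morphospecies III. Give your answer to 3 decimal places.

Convert percentages to proportions (divide by 100).
Σpᵢ² = 0.17² + 0.26² + 0.15² + 0.08² + 0.05² + 0.26² + 0.03² = 0.0289 + 0.0676 + 0.0225 + 0.0064 + 0.0025 + 0.0676 + 0.0009 = 0.1964
B = 1 / 0.1964 = 5.09165

5.092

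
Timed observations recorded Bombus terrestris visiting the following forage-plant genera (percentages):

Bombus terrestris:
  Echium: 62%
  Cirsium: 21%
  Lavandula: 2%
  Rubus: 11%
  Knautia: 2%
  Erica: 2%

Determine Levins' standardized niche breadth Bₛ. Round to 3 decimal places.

Convert percentages to proportions (divide by 100).
Σpᵢ² = 0.62² + 0.21² + 0.02² + 0.11² + 0.02² + 0.02² = 0.3844 + 0.0441 + 0.0004 + 0.0121 + 0.0004 + 0.0004 = 0.4418
B = 1 / 0.4418 = 2.26347
Bₛ = (B − 1)/(n − 1) = (2.26347 − 1)/(6 − 1) = 1.26347/5 = 0.25269

0.253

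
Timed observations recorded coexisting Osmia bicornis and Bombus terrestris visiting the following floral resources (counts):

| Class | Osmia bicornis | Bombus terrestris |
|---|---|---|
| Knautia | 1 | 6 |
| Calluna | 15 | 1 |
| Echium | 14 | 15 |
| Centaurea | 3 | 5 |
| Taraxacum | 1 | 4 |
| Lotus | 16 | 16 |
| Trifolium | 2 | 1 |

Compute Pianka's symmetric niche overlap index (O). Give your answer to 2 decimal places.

0.82

Proportions for Osmia bicornis (n=52): 1/52=0.0192, 15/52=0.2885, 14/52=0.2692, 3/52=0.0577, 1/52=0.0192, 16/52=0.3077, 2/52=0.0385
Proportions for Bombus terrestris (n=48): 6/48=0.1250, 1/48=0.0208, 15/48=0.3125, 5/48=0.1042, 4/48=0.0833, 16/48=0.3333, 1/48=0.0208
Σ p₁ᵢp₂ᵢ = 0.002400 + 0.006001 + 0.084125 + 0.006012 + 0.001599 + 0.102556 + 0.000801 = 0.203494
Σp_1ᵢ² = 0.0192² + 0.2885² + 0.2692² + 0.0577² + 0.0192² + 0.3077² + 0.0385² = 0.000369 + 0.083232 + 0.072469 + 0.003329 + 0.000369 + 0.094679 + 0.001482 = 0.255929
Σp_2ᵢ² = 0.1250² + 0.0208² + 0.3125² + 0.1042² + 0.0833² + 0.3333² + 0.0208² = 0.015625 + 0.000433 + 0.097656 + 0.010858 + 0.006939 + 0.111089 + 0.000433 = 0.243033
O = 0.203494 / √(0.255929 × 0.243033) = 0.203494 / 0.2493977 = 0.8159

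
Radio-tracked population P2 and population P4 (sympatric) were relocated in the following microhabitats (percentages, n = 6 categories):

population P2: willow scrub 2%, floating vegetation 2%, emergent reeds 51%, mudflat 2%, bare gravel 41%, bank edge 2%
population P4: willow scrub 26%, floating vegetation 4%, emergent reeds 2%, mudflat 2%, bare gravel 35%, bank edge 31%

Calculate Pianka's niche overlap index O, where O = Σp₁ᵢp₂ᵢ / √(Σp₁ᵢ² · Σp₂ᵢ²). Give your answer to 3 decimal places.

0.472

Convert percentages to proportions (divide by 100).
Σ p₁ᵢp₂ᵢ = 0.0052 + 0.0008 + 0.0102 + 0.0004 + 0.1435 + 0.0062 = 0.1663
Σp_1ᵢ² = 0.02² + 0.02² + 0.51² + 0.02² + 0.41² + 0.02² = 0.0004 + 0.0004 + 0.2601 + 0.0004 + 0.1681 + 0.0004 = 0.4298
Σp_2ᵢ² = 0.26² + 0.04² + 0.02² + 0.02² + 0.35² + 0.31² = 0.0676 + 0.0016 + 0.0004 + 0.0004 + 0.1225 + 0.0961 = 0.2886
O = 0.1663 / √(0.4298 × 0.2886) = 0.1663 / 0.352194 = 0.47218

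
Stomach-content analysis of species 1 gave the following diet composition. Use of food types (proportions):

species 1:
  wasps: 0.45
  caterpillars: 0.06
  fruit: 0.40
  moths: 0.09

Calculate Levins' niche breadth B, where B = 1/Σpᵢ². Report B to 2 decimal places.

2.67

Σpᵢ² = 0.45² + 0.06² + 0.40² + 0.09² = 0.2025 + 0.0036 + 0.1600 + 0.0081 = 0.3742
B = 1 / 0.3742 = 2.6724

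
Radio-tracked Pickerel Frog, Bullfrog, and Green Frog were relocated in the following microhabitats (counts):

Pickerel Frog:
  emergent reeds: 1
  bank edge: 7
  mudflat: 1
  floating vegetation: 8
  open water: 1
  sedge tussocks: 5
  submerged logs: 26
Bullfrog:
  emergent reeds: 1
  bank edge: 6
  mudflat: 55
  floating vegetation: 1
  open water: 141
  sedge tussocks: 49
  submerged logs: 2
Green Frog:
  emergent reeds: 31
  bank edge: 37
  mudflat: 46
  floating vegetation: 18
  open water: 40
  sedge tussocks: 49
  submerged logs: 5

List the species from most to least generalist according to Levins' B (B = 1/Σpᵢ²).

Green Frog > Pickerel Frog > Bullfrog

Proportions for Pickerel Frog (n=49): 1/49=0.0204, 7/49=0.1429, 1/49=0.0204, 8/49=0.1633, 1/49=0.0204, 5/49=0.1020, 26/49=0.5306
Proportions for Bullfrog (n=255): 1/255=0.0039, 6/255=0.0235, 55/255=0.2157, 1/255=0.0039, 141/255=0.5529, 49/255=0.1922, 2/255=0.0078
Proportions for Green Frog (n=226): 31/226=0.1372, 37/226=0.1637, 46/226=0.2035, 18/226=0.0796, 40/226=0.1770, 49/226=0.2168, 5/226=0.0221
Σp_Pickᵢ² = 0.0204² + 0.1429² + 0.0204² + 0.1633² + 0.0204² + 0.1020² + 0.5306² = 0.000416 + 0.020420 + 0.000416 + 0.026667 + 0.000416 + 0.010404 + 0.281536 = 0.340275
B_Pick = 1 / 0.340275 = 2.9388
Σp_Bullᵢ² = 0.0039² + 0.0235² + 0.2157² + 0.0039² + 0.5529² + 0.1922² + 0.0078² = 0.000015 + 0.000552 + 0.046526 + 0.000015 + 0.305698 + 0.036941 + 0.000061 = 0.389808
B_Bull = 1 / 0.389808 = 2.5654
Σp_Greeᵢ² = 0.1372² + 0.1637² + 0.2035² + 0.0796² + 0.1770² + 0.2168² + 0.0221² = 0.018824 + 0.026798 + 0.041412 + 0.006336 + 0.031329 + 0.047002 + 0.000488 = 0.172189
B_Gree = 1 / 0.172189 = 5.8076
Ranking by B (broadest → narrowest): Green Frog (5.81) > Pickerel Frog (2.94) > Bullfrog (2.57)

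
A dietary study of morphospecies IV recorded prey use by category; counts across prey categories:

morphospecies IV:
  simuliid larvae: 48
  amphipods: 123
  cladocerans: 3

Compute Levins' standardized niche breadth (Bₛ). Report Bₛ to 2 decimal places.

0.37

Proportions for morphospecies IV (n=174): 48/174=0.2759, 123/174=0.7069, 3/174=0.0172
Σpᵢ² = 0.2759² + 0.7069² + 0.0172² = 0.076121 + 0.499708 + 0.000296 = 0.576125
B = 1 / 0.576125 = 1.7357
Bₛ = (B − 1)/(n − 1) = (1.7357 − 1)/(3 − 1) = 0.7357/2 = 0.3679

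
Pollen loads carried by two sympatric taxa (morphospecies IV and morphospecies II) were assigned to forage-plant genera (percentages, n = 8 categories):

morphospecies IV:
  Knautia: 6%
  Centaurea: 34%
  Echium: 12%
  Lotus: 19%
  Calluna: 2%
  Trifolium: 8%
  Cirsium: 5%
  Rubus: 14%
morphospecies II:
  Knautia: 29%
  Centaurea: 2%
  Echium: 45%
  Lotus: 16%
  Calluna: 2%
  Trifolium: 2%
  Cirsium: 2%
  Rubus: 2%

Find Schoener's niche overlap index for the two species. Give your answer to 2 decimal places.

0.44

Convert percentages to proportions (divide by 100).
Σ|p₁ᵢ − p₂ᵢ| = 0.23 + 0.32 + 0.33 + 0.03 + 0.00 + 0.06 + 0.03 + 0.12 = 1.12
D = 1 − ½ × 1.12 = 1 − 0.560 = 0.4400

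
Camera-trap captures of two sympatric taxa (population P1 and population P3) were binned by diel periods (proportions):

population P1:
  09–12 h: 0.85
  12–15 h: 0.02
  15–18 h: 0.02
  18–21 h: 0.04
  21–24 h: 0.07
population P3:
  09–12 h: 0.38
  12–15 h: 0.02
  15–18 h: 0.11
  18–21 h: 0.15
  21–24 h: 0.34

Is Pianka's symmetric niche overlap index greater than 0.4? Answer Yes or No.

Σ p₁ᵢp₂ᵢ = 0.3230 + 0.0004 + 0.0022 + 0.0060 + 0.0238 = 0.3554
Σp_1ᵢ² = 0.85² + 0.02² + 0.02² + 0.04² + 0.07² = 0.7225 + 0.0004 + 0.0004 + 0.0016 + 0.0049 = 0.7298
Σp_2ᵢ² = 0.38² + 0.02² + 0.11² + 0.15² + 0.34² = 0.1444 + 0.0004 + 0.0121 + 0.0225 + 0.1156 = 0.2950
O = 0.3554 / √(0.7298 × 0.2950) = 0.3554 / 0.46399 = 0.7660
O = 0.7660 > 0.4 → Yes.

Yes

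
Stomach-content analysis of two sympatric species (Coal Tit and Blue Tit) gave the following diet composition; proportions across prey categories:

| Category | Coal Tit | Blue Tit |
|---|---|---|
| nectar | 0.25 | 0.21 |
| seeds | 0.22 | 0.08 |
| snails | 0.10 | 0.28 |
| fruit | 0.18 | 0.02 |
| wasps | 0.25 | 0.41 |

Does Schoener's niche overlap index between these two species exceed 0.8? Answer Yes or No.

Σ|p₁ᵢ − p₂ᵢ| = 0.04 + 0.14 + 0.18 + 0.16 + 0.16 = 0.68
D = 1 − ½ × 0.68 = 1 − 0.340 = 0.6600
D = 0.6600 < 0.8 → No.

No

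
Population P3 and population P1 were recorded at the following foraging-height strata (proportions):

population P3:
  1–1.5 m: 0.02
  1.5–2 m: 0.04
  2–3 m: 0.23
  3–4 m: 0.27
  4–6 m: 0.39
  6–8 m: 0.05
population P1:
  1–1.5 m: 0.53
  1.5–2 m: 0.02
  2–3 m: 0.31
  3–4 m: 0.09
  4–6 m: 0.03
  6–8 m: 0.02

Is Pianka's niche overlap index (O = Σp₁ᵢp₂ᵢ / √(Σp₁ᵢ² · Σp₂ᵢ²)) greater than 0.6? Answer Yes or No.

Σ p₁ᵢp₂ᵢ = 0.0106 + 0.0008 + 0.0713 + 0.0243 + 0.0117 + 0.0010 = 0.1197
Σp_1ᵢ² = 0.02² + 0.04² + 0.23² + 0.27² + 0.39² + 0.05² = 0.0004 + 0.0016 + 0.0529 + 0.0729 + 0.1521 + 0.0025 = 0.2824
Σp_2ᵢ² = 0.53² + 0.02² + 0.31² + 0.09² + 0.03² + 0.02² = 0.2809 + 0.0004 + 0.0961 + 0.0081 + 0.0009 + 0.0004 = 0.3868
O = 0.1197 / √(0.2824 × 0.3868) = 0.1197 / 0.33050 = 0.3622
O = 0.3622 < 0.6 → No.

No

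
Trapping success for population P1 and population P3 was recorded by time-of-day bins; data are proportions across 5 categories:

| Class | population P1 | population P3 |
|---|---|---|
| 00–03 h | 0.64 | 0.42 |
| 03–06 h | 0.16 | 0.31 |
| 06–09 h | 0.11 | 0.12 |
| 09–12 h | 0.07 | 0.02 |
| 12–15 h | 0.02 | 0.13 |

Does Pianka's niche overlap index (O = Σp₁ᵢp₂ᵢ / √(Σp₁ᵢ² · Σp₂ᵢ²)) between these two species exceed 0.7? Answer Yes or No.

Σ p₁ᵢp₂ᵢ = 0.2688 + 0.0496 + 0.0132 + 0.0014 + 0.0026 = 0.3356
Σp_1ᵢ² = 0.64² + 0.16² + 0.11² + 0.07² + 0.02² = 0.4096 + 0.0256 + 0.0121 + 0.0049 + 0.0004 = 0.4526
Σp_2ᵢ² = 0.42² + 0.31² + 0.12² + 0.02² + 0.13² = 0.1764 + 0.0961 + 0.0144 + 0.0004 + 0.0169 = 0.3042
O = 0.3356 / √(0.4526 × 0.3042) = 0.3356 / 0.37105 = 0.9045
O = 0.9045 > 0.7 → Yes.

Yes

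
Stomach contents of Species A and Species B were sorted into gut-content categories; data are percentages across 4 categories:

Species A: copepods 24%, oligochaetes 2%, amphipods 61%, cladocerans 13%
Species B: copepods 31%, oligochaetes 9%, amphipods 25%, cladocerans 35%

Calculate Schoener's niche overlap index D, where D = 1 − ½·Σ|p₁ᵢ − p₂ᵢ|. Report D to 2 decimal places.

Convert percentages to proportions (divide by 100).
Σ|p₁ᵢ − p₂ᵢ| = 0.07 + 0.07 + 0.36 + 0.22 = 0.72
D = 1 − ½ × 0.72 = 1 − 0.360 = 0.6400

0.64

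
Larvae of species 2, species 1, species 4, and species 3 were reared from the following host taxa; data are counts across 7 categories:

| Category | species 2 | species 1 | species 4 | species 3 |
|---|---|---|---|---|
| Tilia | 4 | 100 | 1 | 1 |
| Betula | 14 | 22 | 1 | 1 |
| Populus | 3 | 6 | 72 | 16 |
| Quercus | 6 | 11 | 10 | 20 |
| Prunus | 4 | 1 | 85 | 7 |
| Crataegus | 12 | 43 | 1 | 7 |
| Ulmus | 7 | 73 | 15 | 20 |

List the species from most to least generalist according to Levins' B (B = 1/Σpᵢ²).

species 2 > species 3 > species 1 > species 4

Proportions for species 2 (n=50): 4/50=0.0800, 14/50=0.2800, 3/50=0.0600, 6/50=0.1200, 4/50=0.0800, 12/50=0.2400, 7/50=0.1400
Proportions for species 1 (n=256): 100/256=0.3906, 22/256=0.0859, 6/256=0.0234, 11/256=0.0430, 1/256=0.0039, 43/256=0.1680, 73/256=0.2852
Proportions for species 4 (n=185): 1/185=0.0054, 1/185=0.0054, 72/185=0.3892, 10/185=0.0541, 85/185=0.4595, 1/185=0.0054, 15/185=0.0811
Proportions for species 3 (n=72): 1/72=0.0139, 1/72=0.0139, 16/72=0.2222, 20/72=0.2778, 7/72=0.0972, 7/72=0.0972, 20/72=0.2778
Σp_2ᵢ² = 0.0800² + 0.2800² + 0.0600² + 0.1200² + 0.0800² + 0.2400² + 0.1400² = 0.006400 + 0.078400 + 0.003600 + 0.014400 + 0.006400 + 0.057600 + 0.019600 = 0.186400
B_2 = 1 / 0.186400 = 5.3648
Σp_1ᵢ² = 0.3906² + 0.0859² + 0.0234² + 0.0430² + 0.0039² + 0.1680² + 0.2852² = 0.152568 + 0.007379 + 0.000548 + 0.001849 + 0.000015 + 0.028224 + 0.081339 = 0.271922
B_1 = 1 / 0.271922 = 3.6775
Σp_4ᵢ² = 0.0054² + 0.0054² + 0.3892² + 0.0541² + 0.4595² + 0.0054² + 0.0811² = 0.000029 + 0.000029 + 0.151477 + 0.002927 + 0.211140 + 0.000029 + 0.006577 = 0.372208
B_4 = 1 / 0.372208 = 2.6867
Σp_3ᵢ² = 0.0139² + 0.0139² + 0.2222² + 0.2778² + 0.0972² + 0.0972² + 0.2778² = 0.000193 + 0.000193 + 0.049373 + 0.077173 + 0.009448 + 0.009448 + 0.077173 = 0.223001
B_3 = 1 / 0.223001 = 4.4843
Ranking by B (broadest → narrowest): species 2 (5.36) > species 3 (4.48) > species 1 (3.68) > species 4 (2.69)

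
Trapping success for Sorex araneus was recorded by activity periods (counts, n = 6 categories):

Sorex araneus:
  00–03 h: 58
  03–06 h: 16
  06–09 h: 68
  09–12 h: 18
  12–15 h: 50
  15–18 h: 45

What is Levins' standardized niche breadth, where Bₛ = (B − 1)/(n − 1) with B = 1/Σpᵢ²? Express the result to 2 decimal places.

0.79

Proportions for Sorex araneus (n=255): 58/255=0.2275, 16/255=0.0627, 68/255=0.2667, 18/255=0.0706, 50/255=0.1961, 45/255=0.1765
Σpᵢ² = 0.2275² + 0.0627² + 0.2667² + 0.0706² + 0.1961² + 0.1765² = 0.051756 + 0.003931 + 0.071129 + 0.004984 + 0.038455 + 0.031152 = 0.201407
B = 1 / 0.201407 = 4.9651
Bₛ = (B − 1)/(n − 1) = (4.9651 − 1)/(6 − 1) = 3.9651/5 = 0.7930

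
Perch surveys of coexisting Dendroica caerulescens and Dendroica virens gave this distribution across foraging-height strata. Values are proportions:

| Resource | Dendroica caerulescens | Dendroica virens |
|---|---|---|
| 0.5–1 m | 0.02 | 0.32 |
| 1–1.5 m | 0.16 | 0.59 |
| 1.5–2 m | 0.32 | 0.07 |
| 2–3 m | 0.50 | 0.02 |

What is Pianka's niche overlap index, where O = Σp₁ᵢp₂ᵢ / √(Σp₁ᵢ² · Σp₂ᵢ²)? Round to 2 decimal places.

Σ p₁ᵢp₂ᵢ = 0.0064 + 0.0944 + 0.0224 + 0.0100 = 0.1332
Σp_1ᵢ² = 0.02² + 0.16² + 0.32² + 0.50² = 0.0004 + 0.0256 + 0.1024 + 0.2500 = 0.3784
Σp_2ᵢ² = 0.32² + 0.59² + 0.07² + 0.02² = 0.1024 + 0.3481 + 0.0049 + 0.0004 = 0.4558
O = 0.1332 / √(0.3784 × 0.4558) = 0.1332 / 0.41530 = 0.3207

0.32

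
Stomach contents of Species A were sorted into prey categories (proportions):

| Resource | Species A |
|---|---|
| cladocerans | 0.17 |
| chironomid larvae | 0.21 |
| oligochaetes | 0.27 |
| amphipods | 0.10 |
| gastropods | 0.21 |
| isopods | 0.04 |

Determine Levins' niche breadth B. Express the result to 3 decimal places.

Σpᵢ² = 0.17² + 0.21² + 0.27² + 0.10² + 0.21² + 0.04² = 0.0289 + 0.0441 + 0.0729 + 0.0100 + 0.0441 + 0.0016 = 0.2016
B = 1 / 0.2016 = 4.96032

4.960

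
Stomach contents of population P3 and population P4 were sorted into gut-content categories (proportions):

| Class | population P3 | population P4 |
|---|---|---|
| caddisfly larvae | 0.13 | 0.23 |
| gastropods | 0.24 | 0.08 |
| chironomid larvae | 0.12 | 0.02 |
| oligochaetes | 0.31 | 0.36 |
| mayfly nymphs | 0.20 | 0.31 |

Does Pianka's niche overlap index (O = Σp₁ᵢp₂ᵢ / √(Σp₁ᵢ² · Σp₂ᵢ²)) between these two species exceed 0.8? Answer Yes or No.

Σ p₁ᵢp₂ᵢ = 0.0299 + 0.0192 + 0.0024 + 0.1116 + 0.0620 = 0.2251
Σp_1ᵢ² = 0.13² + 0.24² + 0.12² + 0.31² + 0.20² = 0.0169 + 0.0576 + 0.0144 + 0.0961 + 0.0400 = 0.2250
Σp_2ᵢ² = 0.23² + 0.08² + 0.02² + 0.36² + 0.31² = 0.0529 + 0.0064 + 0.0004 + 0.1296 + 0.0961 = 0.2854
O = 0.2251 / √(0.2250 × 0.2854) = 0.2251 / 0.25341 = 0.8883
O = 0.8883 > 0.8 → Yes.

Yes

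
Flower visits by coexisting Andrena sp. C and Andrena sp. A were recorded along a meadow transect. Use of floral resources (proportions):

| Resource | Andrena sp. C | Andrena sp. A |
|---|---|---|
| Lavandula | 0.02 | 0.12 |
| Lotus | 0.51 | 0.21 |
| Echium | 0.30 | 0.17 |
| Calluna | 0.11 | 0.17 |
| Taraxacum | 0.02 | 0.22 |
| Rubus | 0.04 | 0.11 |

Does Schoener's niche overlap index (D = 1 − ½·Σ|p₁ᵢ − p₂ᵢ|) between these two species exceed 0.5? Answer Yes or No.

Σ|p₁ᵢ − p₂ᵢ| = 0.10 + 0.30 + 0.13 + 0.06 + 0.20 + 0.07 = 0.86
D = 1 − ½ × 0.86 = 1 − 0.430 = 0.5700
D = 0.5700 > 0.5 → Yes.

Yes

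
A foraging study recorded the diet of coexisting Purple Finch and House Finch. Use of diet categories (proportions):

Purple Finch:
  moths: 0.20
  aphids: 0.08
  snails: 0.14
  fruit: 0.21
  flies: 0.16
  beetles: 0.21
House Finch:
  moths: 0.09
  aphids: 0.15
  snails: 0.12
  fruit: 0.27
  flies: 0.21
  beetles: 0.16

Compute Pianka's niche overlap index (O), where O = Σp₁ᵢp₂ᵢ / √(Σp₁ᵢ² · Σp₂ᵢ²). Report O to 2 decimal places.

0.93

Σ p₁ᵢp₂ᵢ = 0.0180 + 0.0120 + 0.0168 + 0.0567 + 0.0336 + 0.0336 = 0.1707
Σp_1ᵢ² = 0.20² + 0.08² + 0.14² + 0.21² + 0.16² + 0.21² = 0.0400 + 0.0064 + 0.0196 + 0.0441 + 0.0256 + 0.0441 = 0.1798
Σp_2ᵢ² = 0.09² + 0.15² + 0.12² + 0.27² + 0.21² + 0.16² = 0.0081 + 0.0225 + 0.0144 + 0.0729 + 0.0441 + 0.0256 = 0.1876
O = 0.1707 / √(0.1798 × 0.1876) = 0.1707 / 0.18366 = 0.9294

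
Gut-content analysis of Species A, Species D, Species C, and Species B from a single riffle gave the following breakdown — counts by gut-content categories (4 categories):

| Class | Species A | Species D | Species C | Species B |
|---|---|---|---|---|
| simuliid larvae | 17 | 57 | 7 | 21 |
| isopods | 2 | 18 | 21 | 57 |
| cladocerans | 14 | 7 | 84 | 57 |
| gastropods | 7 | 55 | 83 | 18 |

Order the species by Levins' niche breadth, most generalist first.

Proportions for Species A (n=40): 17/40=0.4250, 2/40=0.0500, 14/40=0.3500, 7/40=0.1750
Proportions for Species D (n=137): 57/137=0.4161, 18/137=0.1314, 7/137=0.0511, 55/137=0.4015
Proportions for Species C (n=195): 7/195=0.0359, 21/195=0.1077, 84/195=0.4308, 83/195=0.4256
Proportions for Species B (n=153): 21/153=0.1373, 57/153=0.3725, 57/153=0.3725, 18/153=0.1176
Σp_Aᵢ² = 0.4250² + 0.0500² + 0.3500² + 0.1750² = 0.180625 + 0.002500 + 0.122500 + 0.030625 = 0.336250
B_A = 1 / 0.336250 = 2.9740
Σp_Dᵢ² = 0.4161² + 0.1314² + 0.0511² + 0.4015² = 0.173139 + 0.017266 + 0.002611 + 0.161202 = 0.354218
B_D = 1 / 0.354218 = 2.8231
Σp_Cᵢ² = 0.0359² + 0.1077² + 0.4308² + 0.4256² = 0.001289 + 0.011599 + 0.185589 + 0.181135 = 0.379612
B_C = 1 / 0.379612 = 2.6343
Σp_Bᵢ² = 0.1373² + 0.3725² + 0.3725² + 0.1176² = 0.018851 + 0.138756 + 0.138756 + 0.013830 = 0.310193
B_B = 1 / 0.310193 = 3.2238
Ranking by B (broadest → narrowest): Species B (3.22) > Species A (2.97) > Species D (2.82) > Species C (2.63)

Species B > Species A > Species D > Species C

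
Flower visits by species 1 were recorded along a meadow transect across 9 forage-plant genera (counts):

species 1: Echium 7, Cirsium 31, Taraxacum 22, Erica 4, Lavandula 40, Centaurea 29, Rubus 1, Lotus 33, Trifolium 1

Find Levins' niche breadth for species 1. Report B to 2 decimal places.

5.60

Proportions for species 1 (n=168): 7/168=0.0417, 31/168=0.1845, 22/168=0.1310, 4/168=0.0238, 40/168=0.2381, 29/168=0.1726, 1/168=0.0060, 33/168=0.1964, 1/168=0.0060
Σpᵢ² = 0.0417² + 0.1845² + 0.1310² + 0.0238² + 0.2381² + 0.1726² + 0.0060² + 0.1964² + 0.0060² = 0.001739 + 0.034040 + 0.017161 + 0.000566 + 0.056692 + 0.029791 + 0.000036 + 0.038573 + 0.000036 = 0.178634
B = 1 / 0.178634 = 5.5980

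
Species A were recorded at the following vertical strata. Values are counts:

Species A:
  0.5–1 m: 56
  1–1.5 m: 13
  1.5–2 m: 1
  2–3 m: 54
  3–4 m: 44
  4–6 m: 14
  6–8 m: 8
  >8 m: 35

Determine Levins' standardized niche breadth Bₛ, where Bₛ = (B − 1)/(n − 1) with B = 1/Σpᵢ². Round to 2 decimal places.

Proportions for Species A (n=225): 56/225=0.2489, 13/225=0.0578, 1/225=0.0044, 54/225=0.2400, 44/225=0.1956, 14/225=0.0622, 8/225=0.0356, 35/225=0.1556
Σpᵢ² = 0.2489² + 0.0578² + 0.0044² + 0.2400² + 0.1956² + 0.0622² + 0.0356² + 0.1556² = 0.061951 + 0.003341 + 0.000019 + 0.057600 + 0.038259 + 0.003869 + 0.001267 + 0.024211 = 0.190517
B = 1 / 0.190517 = 5.2489
Bₛ = (B − 1)/(n − 1) = (5.2489 − 1)/(8 − 1) = 4.2489/7 = 0.6070

0.61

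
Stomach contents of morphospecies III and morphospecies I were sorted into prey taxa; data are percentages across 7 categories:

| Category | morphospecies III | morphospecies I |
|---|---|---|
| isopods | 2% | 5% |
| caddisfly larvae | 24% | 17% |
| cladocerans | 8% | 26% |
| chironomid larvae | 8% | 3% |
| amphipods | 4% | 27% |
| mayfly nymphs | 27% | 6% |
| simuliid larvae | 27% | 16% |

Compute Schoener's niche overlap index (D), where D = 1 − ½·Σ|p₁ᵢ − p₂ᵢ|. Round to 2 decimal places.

Convert percentages to proportions (divide by 100).
Σ|p₁ᵢ − p₂ᵢ| = 0.03 + 0.07 + 0.18 + 0.05 + 0.23 + 0.21 + 0.11 = 0.88
D = 1 − ½ × 0.88 = 1 − 0.440 = 0.5600

0.56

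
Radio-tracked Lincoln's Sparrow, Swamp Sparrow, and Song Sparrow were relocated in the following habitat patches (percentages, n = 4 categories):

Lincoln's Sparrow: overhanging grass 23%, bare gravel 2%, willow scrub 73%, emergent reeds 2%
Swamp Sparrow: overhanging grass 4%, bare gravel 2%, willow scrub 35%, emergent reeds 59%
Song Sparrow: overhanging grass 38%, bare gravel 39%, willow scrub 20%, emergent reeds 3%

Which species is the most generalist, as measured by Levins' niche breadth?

Song Sparrow

Convert percentages to proportions (divide by 100).
Σp_Lincᵢ² = 0.23² + 0.02² + 0.73² + 0.02² = 0.0529 + 0.0004 + 0.5329 + 0.0004 = 0.5866
B_Linc = 1 / 0.5866 = 1.7047
Σp_Swamᵢ² = 0.04² + 0.02² + 0.35² + 0.59² = 0.0016 + 0.0004 + 0.1225 + 0.3481 = 0.4726
B_Swam = 1 / 0.4726 = 2.1160
Σp_Songᵢ² = 0.38² + 0.39² + 0.20² + 0.03² = 0.1444 + 0.1521 + 0.0400 + 0.0009 = 0.3374
B_Song = 1 / 0.3374 = 2.9638
Highest B → broadest niche (most generalist): Song Sparrow (B = 2.96).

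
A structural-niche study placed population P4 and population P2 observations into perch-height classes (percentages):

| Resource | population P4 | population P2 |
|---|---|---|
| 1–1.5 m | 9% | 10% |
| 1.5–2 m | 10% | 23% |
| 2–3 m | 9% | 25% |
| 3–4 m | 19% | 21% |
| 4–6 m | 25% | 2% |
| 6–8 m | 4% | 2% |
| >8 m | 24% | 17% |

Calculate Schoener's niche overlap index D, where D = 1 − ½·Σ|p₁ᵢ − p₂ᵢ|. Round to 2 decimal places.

Convert percentages to proportions (divide by 100).
Σ|p₁ᵢ − p₂ᵢ| = 0.01 + 0.13 + 0.16 + 0.02 + 0.23 + 0.02 + 0.07 = 0.64
D = 1 − ½ × 0.64 = 1 − 0.320 = 0.6800

0.68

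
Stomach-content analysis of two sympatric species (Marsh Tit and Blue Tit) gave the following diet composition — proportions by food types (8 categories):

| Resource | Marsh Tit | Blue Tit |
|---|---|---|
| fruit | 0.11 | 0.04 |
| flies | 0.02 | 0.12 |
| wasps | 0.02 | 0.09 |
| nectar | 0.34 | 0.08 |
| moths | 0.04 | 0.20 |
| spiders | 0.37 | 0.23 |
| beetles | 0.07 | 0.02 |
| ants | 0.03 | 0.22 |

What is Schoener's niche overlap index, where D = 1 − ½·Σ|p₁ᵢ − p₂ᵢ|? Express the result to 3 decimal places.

0.480

Σ|p₁ᵢ − p₂ᵢ| = 0.07 + 0.10 + 0.07 + 0.26 + 0.16 + 0.14 + 0.05 + 0.19 = 1.04
D = 1 − ½ × 1.04 = 1 − 0.520 = 0.48000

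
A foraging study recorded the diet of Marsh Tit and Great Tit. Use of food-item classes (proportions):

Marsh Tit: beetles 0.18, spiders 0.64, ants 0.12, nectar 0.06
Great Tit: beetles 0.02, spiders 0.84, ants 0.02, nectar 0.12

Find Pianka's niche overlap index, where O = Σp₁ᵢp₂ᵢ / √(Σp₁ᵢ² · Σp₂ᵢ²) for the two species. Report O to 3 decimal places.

0.957

Σ p₁ᵢp₂ᵢ = 0.0036 + 0.5376 + 0.0024 + 0.0072 = 0.5508
Σp_1ᵢ² = 0.18² + 0.64² + 0.12² + 0.06² = 0.0324 + 0.4096 + 0.0144 + 0.0036 = 0.4600
Σp_2ᵢ² = 0.02² + 0.84² + 0.02² + 0.12² = 0.0004 + 0.7056 + 0.0004 + 0.0144 = 0.7208
O = 0.5508 / √(0.4600 × 0.7208) = 0.5508 / 0.575819 = 0.95655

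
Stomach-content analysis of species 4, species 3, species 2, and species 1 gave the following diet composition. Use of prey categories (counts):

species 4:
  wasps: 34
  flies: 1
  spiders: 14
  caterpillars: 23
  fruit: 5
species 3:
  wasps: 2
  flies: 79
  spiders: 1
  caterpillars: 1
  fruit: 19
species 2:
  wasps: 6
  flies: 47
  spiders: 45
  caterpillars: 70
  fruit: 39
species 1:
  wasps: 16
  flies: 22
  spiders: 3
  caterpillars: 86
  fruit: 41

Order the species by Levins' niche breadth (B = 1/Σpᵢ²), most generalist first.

Proportions for species 4 (n=77): 34/77=0.4416, 1/77=0.0130, 14/77=0.1818, 23/77=0.2987, 5/77=0.0649
Proportions for species 3 (n=102): 2/102=0.0196, 79/102=0.7745, 1/102=0.0098, 1/102=0.0098, 19/102=0.1863
Proportions for species 2 (n=207): 6/207=0.0290, 47/207=0.2271, 45/207=0.2174, 70/207=0.3382, 39/207=0.1884
Proportions for species 1 (n=168): 16/168=0.0952, 22/168=0.1310, 3/168=0.0179, 86/168=0.5119, 41/168=0.2440
Σp_4ᵢ² = 0.4416² + 0.0130² + 0.1818² + 0.2987² + 0.0649² = 0.195011 + 0.000169 + 0.033051 + 0.089222 + 0.004212 = 0.321665
B_4 = 1 / 0.321665 = 3.1088
Σp_3ᵢ² = 0.0196² + 0.7745² + 0.0098² + 0.0098² + 0.1863² = 0.000384 + 0.599850 + 0.000096 + 0.000096 + 0.034708 = 0.635134
B_3 = 1 / 0.635134 = 1.5745
Σp_2ᵢ² = 0.0290² + 0.2271² + 0.2174² + 0.3382² + 0.1884² = 0.000841 + 0.051574 + 0.047263 + 0.114379 + 0.035495 = 0.249552
B_2 = 1 / 0.249552 = 4.0072
Σp_1ᵢ² = 0.0952² + 0.1310² + 0.0179² + 0.5119² + 0.2440² = 0.009063 + 0.017161 + 0.000320 + 0.262042 + 0.059536 = 0.348122
B_1 = 1 / 0.348122 = 2.8726
Ranking by B (broadest → narrowest): species 2 (4.01) > species 4 (3.11) > species 1 (2.87) > species 3 (1.57)

species 2 > species 4 > species 1 > species 3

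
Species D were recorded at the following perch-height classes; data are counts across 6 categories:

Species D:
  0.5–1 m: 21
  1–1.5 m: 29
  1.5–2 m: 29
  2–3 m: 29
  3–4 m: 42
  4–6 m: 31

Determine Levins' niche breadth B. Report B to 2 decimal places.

5.76

Proportions for Species D (n=181): 21/181=0.1160, 29/181=0.1602, 29/181=0.1602, 29/181=0.1602, 42/181=0.2320, 31/181=0.1713
Σpᵢ² = 0.1160² + 0.1602² + 0.1602² + 0.1602² + 0.2320² + 0.1713² = 0.013456 + 0.025664 + 0.025664 + 0.025664 + 0.053824 + 0.029344 = 0.173616
B = 1 / 0.173616 = 5.7598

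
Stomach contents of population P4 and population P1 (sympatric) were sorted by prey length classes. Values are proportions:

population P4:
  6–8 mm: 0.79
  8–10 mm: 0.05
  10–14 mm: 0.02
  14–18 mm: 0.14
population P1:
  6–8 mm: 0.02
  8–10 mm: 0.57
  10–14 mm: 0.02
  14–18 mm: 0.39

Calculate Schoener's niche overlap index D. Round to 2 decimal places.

0.23

Σ|p₁ᵢ − p₂ᵢ| = 0.77 + 0.52 + 0.00 + 0.25 = 1.54
D = 1 − ½ × 1.54 = 1 − 0.770 = 0.2300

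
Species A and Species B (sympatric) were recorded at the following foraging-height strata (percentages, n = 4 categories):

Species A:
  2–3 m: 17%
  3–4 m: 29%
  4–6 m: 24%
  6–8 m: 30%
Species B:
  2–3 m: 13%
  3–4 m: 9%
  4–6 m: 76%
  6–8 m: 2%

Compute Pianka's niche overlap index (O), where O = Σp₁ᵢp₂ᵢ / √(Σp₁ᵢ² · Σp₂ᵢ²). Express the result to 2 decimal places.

Convert percentages to proportions (divide by 100).
Σ p₁ᵢp₂ᵢ = 0.0221 + 0.0261 + 0.1824 + 0.0060 = 0.2366
Σp_1ᵢ² = 0.17² + 0.29² + 0.24² + 0.30² = 0.0289 + 0.0841 + 0.0576 + 0.0900 = 0.2606
Σp_2ᵢ² = 0.13² + 0.09² + 0.76² + 0.02² = 0.0169 + 0.0081 + 0.5776 + 0.0004 = 0.6030
O = 0.2366 / √(0.2606 × 0.6030) = 0.2366 / 0.39641 = 0.5969

0.60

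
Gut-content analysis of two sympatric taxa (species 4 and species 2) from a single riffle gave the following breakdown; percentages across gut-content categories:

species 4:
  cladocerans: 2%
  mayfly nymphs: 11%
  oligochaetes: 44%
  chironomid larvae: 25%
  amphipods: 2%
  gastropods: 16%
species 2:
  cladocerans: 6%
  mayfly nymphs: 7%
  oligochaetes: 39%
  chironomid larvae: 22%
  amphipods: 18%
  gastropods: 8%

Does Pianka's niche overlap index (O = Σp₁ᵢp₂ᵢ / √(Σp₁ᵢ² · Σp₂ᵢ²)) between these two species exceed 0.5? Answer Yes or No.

Convert percentages to proportions (divide by 100).
Σ p₁ᵢp₂ᵢ = 0.0012 + 0.0077 + 0.1716 + 0.0550 + 0.0036 + 0.0128 = 0.2519
Σp_1ᵢ² = 0.02² + 0.11² + 0.44² + 0.25² + 0.02² + 0.16² = 0.0004 + 0.0121 + 0.1936 + 0.0625 + 0.0004 + 0.0256 = 0.2946
Σp_2ᵢ² = 0.06² + 0.07² + 0.39² + 0.22² + 0.18² + 0.08² = 0.0036 + 0.0049 + 0.1521 + 0.0484 + 0.0324 + 0.0064 = 0.2478
O = 0.2519 / √(0.2946 × 0.2478) = 0.2519 / 0.27019 = 0.9323
O = 0.9323 > 0.5 → Yes.

Yes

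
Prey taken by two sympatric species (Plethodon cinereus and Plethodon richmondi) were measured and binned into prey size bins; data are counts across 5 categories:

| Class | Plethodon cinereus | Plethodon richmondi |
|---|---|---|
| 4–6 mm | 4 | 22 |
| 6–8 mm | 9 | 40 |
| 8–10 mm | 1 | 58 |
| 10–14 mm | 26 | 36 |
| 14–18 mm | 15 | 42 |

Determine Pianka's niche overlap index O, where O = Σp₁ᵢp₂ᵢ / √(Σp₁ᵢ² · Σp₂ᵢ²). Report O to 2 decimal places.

0.71

Proportions for Plethodon cinereus (n=55): 4/55=0.0727, 9/55=0.1636, 1/55=0.0182, 26/55=0.4727, 15/55=0.2727
Proportions for Plethodon richmondi (n=198): 22/198=0.1111, 40/198=0.2020, 58/198=0.2929, 36/198=0.1818, 42/198=0.2121
Σ p₁ᵢp₂ᵢ = 0.008077 + 0.033047 + 0.005331 + 0.085937 + 0.057840 = 0.190232
Σp_1ᵢ² = 0.0727² + 0.1636² + 0.0182² + 0.4727² + 0.2727² = 0.005285 + 0.026765 + 0.000331 + 0.223445 + 0.074365 = 0.330191
Σp_2ᵢ² = 0.1111² + 0.2020² + 0.2929² + 0.1818² + 0.2121² = 0.012343 + 0.040804 + 0.085790 + 0.033051 + 0.044986 = 0.216974
O = 0.190232 / √(0.330191 × 0.216974) = 0.190232 / 0.2676618 = 0.7107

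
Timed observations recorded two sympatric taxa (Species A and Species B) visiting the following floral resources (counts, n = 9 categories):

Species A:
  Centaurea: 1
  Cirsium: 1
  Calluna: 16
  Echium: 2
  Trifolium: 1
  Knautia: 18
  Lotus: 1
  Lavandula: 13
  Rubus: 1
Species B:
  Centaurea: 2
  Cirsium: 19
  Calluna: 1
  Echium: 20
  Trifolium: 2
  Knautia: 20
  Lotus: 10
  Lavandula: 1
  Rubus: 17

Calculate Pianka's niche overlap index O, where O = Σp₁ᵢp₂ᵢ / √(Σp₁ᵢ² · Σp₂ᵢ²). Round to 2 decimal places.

Proportions for Species A (n=54): 1/54=0.0185, 1/54=0.0185, 16/54=0.2963, 2/54=0.0370, 1/54=0.0185, 18/54=0.3333, 1/54=0.0185, 13/54=0.2407, 1/54=0.0185
Proportions for Species B (n=92): 2/92=0.0217, 19/92=0.2065, 1/92=0.0109, 20/92=0.2174, 2/92=0.0217, 20/92=0.2174, 10/92=0.1087, 1/92=0.0109, 17/92=0.1848
Σ p₁ᵢp₂ᵢ = 0.000401 + 0.003820 + 0.003230 + 0.008044 + 0.000401 + 0.072459 + 0.002011 + 0.002624 + 0.003419 = 0.096409
Σp_1ᵢ² = 0.0185² + 0.0185² + 0.2963² + 0.0370² + 0.0185² + 0.3333² + 0.0185² + 0.2407² + 0.0185² = 0.000342 + 0.000342 + 0.087794 + 0.001369 + 0.000342 + 0.111089 + 0.000342 + 0.057936 + 0.000342 = 0.259898
Σp_2ᵢ² = 0.0217² + 0.2065² + 0.0109² + 0.2174² + 0.0217² + 0.2174² + 0.1087² + 0.0109² + 0.1848² = 0.000471 + 0.042642 + 0.000119 + 0.047263 + 0.000471 + 0.047263 + 0.011816 + 0.000119 + 0.034151 = 0.184315
O = 0.096409 / √(0.259898 × 0.184315) = 0.096409 / 0.2188678 = 0.4405

0.44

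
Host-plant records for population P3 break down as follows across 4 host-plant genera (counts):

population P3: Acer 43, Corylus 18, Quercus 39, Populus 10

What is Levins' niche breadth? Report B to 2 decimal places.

3.19

Proportions for population P3 (n=110): 43/110=0.3909, 18/110=0.1636, 39/110=0.3545, 10/110=0.0909
Σpᵢ² = 0.3909² + 0.1636² + 0.3545² + 0.0909² = 0.152803 + 0.026765 + 0.125670 + 0.008263 = 0.313501
B = 1 / 0.313501 = 3.1898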